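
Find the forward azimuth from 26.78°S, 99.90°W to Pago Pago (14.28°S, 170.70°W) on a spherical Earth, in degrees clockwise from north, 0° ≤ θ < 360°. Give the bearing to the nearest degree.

Δλ = -170.70 − -99.90 = -70.80°.
θ = atan2( sin Δλ · cos φ₂ , cos φ₁ · sin φ₂ − sin φ₁ · cos φ₂ · cos Δλ )
  = atan2(-0.91520, -0.07661) = -94.785° → normalised to [0°, 360°): 265.215°.

265°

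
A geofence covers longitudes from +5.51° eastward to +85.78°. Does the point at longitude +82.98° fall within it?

Band width going east from +5.51° to +85.78°: ((85.78 − 5.51) mod 360) = 80.27°.
Offset of +82.98° east of the west edge: ((82.98 − 5.51) mod 360) = 77.47°.
77.47° ≤ 80.27° ⇒ inside.

Yes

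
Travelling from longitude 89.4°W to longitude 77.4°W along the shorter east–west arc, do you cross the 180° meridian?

Signed shortest Δλ = ((-77.4 − -89.4 + 180) mod 360) − 180 = 12.0°.
Going east by 12.0° from -89.4° reaches -77.4° without touching 180°.

No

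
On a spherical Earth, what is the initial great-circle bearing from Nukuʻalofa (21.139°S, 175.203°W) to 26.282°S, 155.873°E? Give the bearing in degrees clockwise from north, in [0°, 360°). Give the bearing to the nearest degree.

253°

Δλ = 155.873 − -175.203 = 331.076°; wrapped into (−180°, 180°]: -28.924°.
θ = atan2( sin Δλ · cos φ₂ , cos φ₁ · sin φ₂ − sin φ₁ · cos φ₂ · cos Δλ )
  = atan2(-0.43365, -0.12998) = -106.685° → normalised to [0°, 360°): 253.315°.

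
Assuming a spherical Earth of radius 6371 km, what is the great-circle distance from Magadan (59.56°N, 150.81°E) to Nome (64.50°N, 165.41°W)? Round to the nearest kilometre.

Δλ = -165.41 − 150.81 = -316.22°; wrapped into (−180°, 180°]: 43.78°.
Δφ = 64.50 − 59.56 = 4.94°.
a = sin²(Δφ/2) + cos φ₁ · cos φ₂ · sin²(Δλ/2) = 0.032175.
c = 2·atan2(√a, √(1−a)) = 0.36070 rad → d = 6371·c ≈ 2298.01 km.

2298 km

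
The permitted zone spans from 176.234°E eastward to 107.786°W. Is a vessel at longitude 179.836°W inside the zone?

Band width going east from +176.234° to -107.786°: ((-107.786 − 176.234) mod 360) = 75.980°.
Offset of -179.836° east of the west edge: ((-179.836 − 176.234) mod 360) = 3.930°.
3.930° ≤ 75.980° ⇒ inside.

Yes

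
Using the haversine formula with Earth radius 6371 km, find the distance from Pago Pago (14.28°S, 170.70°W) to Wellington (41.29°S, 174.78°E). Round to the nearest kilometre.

Δλ = 174.78 − -170.70 = 345.48°; wrapped into (−180°, 180°]: -14.52°.
Δφ = -41.29 − -14.28 = -27.01°.
a = sin²(Δφ/2) + cos φ₁ · cos φ₂ · sin²(Δλ/2) = 0.066165.
c = 2·atan2(√a, √(1−a)) = 0.52030 rad → d = 6371·c ≈ 3314.83 km.

3315 km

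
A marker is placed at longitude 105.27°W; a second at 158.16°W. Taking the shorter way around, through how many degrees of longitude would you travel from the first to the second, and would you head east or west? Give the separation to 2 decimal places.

52.89° west

Raw difference: -158.16 − -105.27 = -52.89°.
Normalise into (−180°, 180°]: -52.89° stays -52.89°.
Negative ⇒ the second point lies to the west; separation 52.89°.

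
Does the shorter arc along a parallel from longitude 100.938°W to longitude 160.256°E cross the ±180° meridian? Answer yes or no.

Naïve |160.256 − -100.938| = 261.194° > 180°, so the shorter arc goes the other way round — across 180°.
Signed shortest Δλ = ((160.256 − -100.938 + 180) mod 360) − 180 = -98.806°.
Going west by 98.806° from -100.938° passes through 180° before reaching +160.256°.

Yes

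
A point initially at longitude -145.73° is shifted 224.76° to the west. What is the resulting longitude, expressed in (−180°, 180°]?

Start at -145.73°; shift −224.76° → -370.49°.
-370.49° lies outside (−180°, 180°]; add 360° → -10.49°.

-10.49°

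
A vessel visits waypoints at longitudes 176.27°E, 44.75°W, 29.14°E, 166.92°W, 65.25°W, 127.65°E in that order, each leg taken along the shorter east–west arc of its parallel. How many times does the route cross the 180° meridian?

3

Leg 1: +176.27° → -44.75°, shortest Δλ = 138.98° (east) — crosses 180°.
Leg 2: -44.75° → +29.14°, shortest Δλ = 73.89° (east) — does not cross 180°.
Leg 3: +29.14° → -166.92°, shortest Δλ = 163.94° (east) — crosses 180°.
Leg 4: -166.92° → -65.25°, shortest Δλ = 101.67° (east) — does not cross 180°.
Leg 5: -65.25° → +127.65°, shortest Δλ = -167.1° (west) — crosses 180°.
Total crossings: 3.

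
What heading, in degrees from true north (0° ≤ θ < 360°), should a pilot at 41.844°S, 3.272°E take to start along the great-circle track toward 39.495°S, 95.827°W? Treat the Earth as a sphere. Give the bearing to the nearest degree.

234°

Δλ = -95.827 − 3.272 = -99.099°.
θ = atan2( sin Δλ · cos φ₂ , cos φ₁ · sin φ₂ − sin φ₁ · cos φ₂ · cos Δλ )
  = atan2(-0.76197, -0.55521) = -126.079° → normalised to [0°, 360°): 233.921°.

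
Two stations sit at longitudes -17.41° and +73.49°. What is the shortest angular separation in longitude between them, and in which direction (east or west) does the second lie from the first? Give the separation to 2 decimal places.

Raw difference: 73.49 − -17.41 = 90.9°.
Normalise into (−180°, 180°]: 90.9° stays 90.9°.
Positive ⇒ the second point lies to the east; separation 90.90°.

90.90° east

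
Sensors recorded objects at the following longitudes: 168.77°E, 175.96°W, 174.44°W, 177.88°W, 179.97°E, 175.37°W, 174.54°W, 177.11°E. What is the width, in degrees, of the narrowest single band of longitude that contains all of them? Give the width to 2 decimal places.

16.79°

Sort the longitudes: -177.88°, -175.96°, -175.37°, -174.54°, -174.44°, +168.77°, +177.11°, +179.97°.
Eastward gaps between consecutive values (wrapping around): 1.92°, 0.59°, 0.83°, 0.10°, 343.21°, 8.34°, 2.86°, 2.15°.
Largest gap = 343.21° ⇒ minimal covering band is its complement: 360° − 343.21° = 16.79°.
Band runs from +168.77° eastward to -174.44°, crossing the antimeridian.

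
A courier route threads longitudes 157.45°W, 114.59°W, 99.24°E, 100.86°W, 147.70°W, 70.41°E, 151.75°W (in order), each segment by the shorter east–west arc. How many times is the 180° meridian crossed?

Leg 1: -157.45° → -114.59°, shortest Δλ = 42.86° (east) — does not cross 180°.
Leg 2: -114.59° → +99.24°, shortest Δλ = -146.17° (west) — crosses 180°.
Leg 3: +99.24° → -100.86°, shortest Δλ = 159.9° (east) — crosses 180°.
Leg 4: -100.86° → -147.70°, shortest Δλ = -46.84° (west) — does not cross 180°.
Leg 5: -147.70° → +70.41°, shortest Δλ = -141.89° (west) — crosses 180°.
Leg 6: +70.41° → -151.75°, shortest Δλ = 137.84° (east) — crosses 180°.
Total crossings: 4.

4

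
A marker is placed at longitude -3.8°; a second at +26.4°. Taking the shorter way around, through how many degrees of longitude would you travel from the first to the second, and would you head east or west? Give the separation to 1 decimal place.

Raw difference: 26.4 − -3.8 = 30.2°.
Normalise into (−180°, 180°]: 30.2° stays 30.2°.
Positive ⇒ the second point lies to the east; separation 30.2°.

30.2° east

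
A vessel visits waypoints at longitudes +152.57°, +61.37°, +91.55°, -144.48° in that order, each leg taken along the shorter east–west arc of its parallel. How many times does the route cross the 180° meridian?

1

Leg 1: +152.57° → +61.37°, shortest Δλ = -91.2° (west) — does not cross 180°.
Leg 2: +61.37° → +91.55°, shortest Δλ = 30.18° (east) — does not cross 180°.
Leg 3: +91.55° → -144.48°, shortest Δλ = 123.97° (east) — crosses 180°.
Total crossings: 1.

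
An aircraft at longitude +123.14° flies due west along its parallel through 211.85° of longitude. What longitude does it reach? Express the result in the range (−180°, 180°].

-88.71°

Start at +123.14°; shift −211.85° → -88.71°.
-88.71° already lies in (−180°, 180°].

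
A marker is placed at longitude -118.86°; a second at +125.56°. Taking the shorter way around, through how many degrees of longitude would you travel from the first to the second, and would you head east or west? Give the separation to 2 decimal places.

115.58° west

Raw difference: 125.56 − -118.86 = 244.42°.
Normalise into (−180°, 180°]: 244.42° − 360° = -115.58°.
Negative ⇒ the second point lies to the west; separation 115.58°.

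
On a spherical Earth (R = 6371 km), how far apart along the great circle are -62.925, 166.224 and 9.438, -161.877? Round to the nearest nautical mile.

Δλ = -161.877 − 166.224 = -328.101°; wrapped into (−180°, 180°]: 31.899°.
Δφ = 9.438 − -62.925 = 72.363°.
a = sin²(Δφ/2) + cos φ₁ · cos φ₂ · sin²(Δλ/2) = 0.382411.
c = 2·atan2(√a, √(1−a)) = 1.33339 rad → d = 6371·c ≈ 8495.05 km ≈ 4586.96 nmi.

4587 nmi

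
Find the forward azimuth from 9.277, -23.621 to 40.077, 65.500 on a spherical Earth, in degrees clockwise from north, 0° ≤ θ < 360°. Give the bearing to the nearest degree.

Δλ = 65.500 − -23.621 = 89.121°.
θ = atan2( sin Δλ · cos φ₂ , cos φ₁ · sin φ₂ − sin φ₁ · cos φ₂ · cos Δλ )
  = atan2(0.76509, 0.63350) = 50.375° → normalised to [0°, 360°): 50.375°.

50°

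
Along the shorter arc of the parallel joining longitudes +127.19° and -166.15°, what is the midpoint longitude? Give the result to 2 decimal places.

+160.52°

Signed shortest Δλ from +127.19° to -166.15° is +66.66°.
Midpoint longitude = +127.19° + (+66.66°)/2 = +127.19° + 33.33° = +160.52°.
(The naïve average (+127.19 + -166.15)/2 = -19.48° is on the wrong side of the globe.)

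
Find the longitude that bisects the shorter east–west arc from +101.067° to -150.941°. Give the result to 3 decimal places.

+155.063°

Signed shortest Δλ from +101.067° to -150.941° is +107.992°.
Midpoint longitude = +101.067° + (+107.992°)/2 = +101.067° + 53.996° = +155.063°.
(The naïve average (+101.067 + -150.941)/2 = -24.937° is on the wrong side of the globe.)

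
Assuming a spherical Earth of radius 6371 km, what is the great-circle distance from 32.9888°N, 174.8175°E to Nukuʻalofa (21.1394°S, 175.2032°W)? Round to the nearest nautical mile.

3300 nmi

Δλ = -175.2032 − 174.8175 = -350.0207°; wrapped into (−180°, 180°]: 9.9793°.
Δφ = -21.1394 − 32.9888 = -54.1282°.
a = sin²(Δφ/2) + cos φ₁ · cos φ₂ · sin²(Δλ/2) = 0.212931.
c = 2·atan2(√a, √(1−a)) = 0.95925 rad → d = 6371·c ≈ 6111.36 km ≈ 3299.87 nmi.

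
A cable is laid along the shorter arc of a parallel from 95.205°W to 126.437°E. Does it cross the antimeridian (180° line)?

Naïve |126.437 − -95.205| = 221.642° > 180°, so the shorter arc goes the other way round — across 180°.
Signed shortest Δλ = ((126.437 − -95.205 + 180) mod 360) − 180 = -138.358°.
Going west by 138.358° from -95.205° passes through 180° before reaching +126.437°.

Yes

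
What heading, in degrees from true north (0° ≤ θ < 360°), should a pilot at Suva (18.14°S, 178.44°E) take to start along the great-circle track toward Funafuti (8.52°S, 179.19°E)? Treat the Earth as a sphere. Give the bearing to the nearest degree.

Δλ = 179.19 − 178.44 = 0.75°.
θ = atan2( sin Δλ · cos φ₂ , cos φ₁ · sin φ₂ − sin φ₁ · cos φ₂ · cos Δλ )
  = atan2(0.01295, 0.16709) = 4.430° → normalised to [0°, 360°): 4.430°.

4°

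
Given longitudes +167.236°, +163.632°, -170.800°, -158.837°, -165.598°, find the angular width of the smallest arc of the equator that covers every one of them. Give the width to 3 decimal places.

37.531°

Sort the longitudes: -170.800°, -165.598°, -158.837°, +163.632°, +167.236°.
Eastward gaps between consecutive values (wrapping around): 5.202°, 6.761°, 322.469°, 3.604°, 21.964°.
Largest gap = 322.469° ⇒ minimal covering band is its complement: 360° − 322.469° = 37.531°.
Band runs from +163.632° eastward to -158.837°, crossing the antimeridian.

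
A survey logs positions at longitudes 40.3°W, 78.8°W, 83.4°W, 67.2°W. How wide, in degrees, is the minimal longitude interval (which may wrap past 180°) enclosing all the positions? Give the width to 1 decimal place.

43.1°

Sort the longitudes: -83.4°, -78.8°, -67.2°, -40.3°.
Eastward gaps between consecutive values (wrapping around): 4.6°, 11.6°, 26.9°, 316.9°.
Largest gap = 316.9° ⇒ minimal covering band is its complement: 360° − 316.9° = 43.1°.
Band runs from -83.4° eastward to -40.3°.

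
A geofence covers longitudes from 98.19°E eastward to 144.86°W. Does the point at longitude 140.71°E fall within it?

Yes

Band width going east from +98.19° to -144.86°: ((-144.86 − 98.19) mod 360) = 116.95°.
Offset of +140.71° east of the west edge: ((140.71 − 98.19) mod 360) = 42.52°.
42.52° ≤ 116.95° ⇒ inside.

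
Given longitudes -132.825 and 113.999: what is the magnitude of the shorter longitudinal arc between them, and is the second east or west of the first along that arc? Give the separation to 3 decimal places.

113.176° west

Raw difference: 113.999 − -132.825 = 246.824°.
Normalise into (−180°, 180°]: 246.824° − 360° = -113.176°.
Negative ⇒ the second point lies to the west; separation 113.176°.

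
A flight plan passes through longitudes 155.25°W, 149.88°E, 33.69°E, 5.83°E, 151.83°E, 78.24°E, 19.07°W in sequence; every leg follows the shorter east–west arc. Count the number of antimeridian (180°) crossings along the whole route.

Leg 1: -155.25° → +149.88°, shortest Δλ = -54.87° (west) — crosses 180°.
Leg 2: +149.88° → +33.69°, shortest Δλ = -116.19° (west) — does not cross 180°.
Leg 3: +33.69° → +5.83°, shortest Δλ = -27.86° (west) — does not cross 180°.
Leg 4: +5.83° → +151.83°, shortest Δλ = 146.0° (east) — does not cross 180°.
Leg 5: +151.83° → +78.24°, shortest Δλ = -73.59° (west) — does not cross 180°.
Leg 6: +78.24° → -19.07°, shortest Δλ = -97.31° (west) — does not cross 180°.
Total crossings: 1.

1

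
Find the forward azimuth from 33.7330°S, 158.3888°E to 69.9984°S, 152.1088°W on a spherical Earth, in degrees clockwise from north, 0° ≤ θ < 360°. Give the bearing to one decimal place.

158.4°

Δλ = -152.1088 − 158.3888 = -310.4976°; wrapped into (−180°, 180°]: 49.5024°.
θ = atan2( sin Δλ · cos φ₂ , cos φ₁ · sin φ₂ − sin φ₁ · cos φ₂ · cos Δλ )
  = atan2(0.26010, -0.65812) = 158.435° → normalised to [0°, 360°): 158.435°.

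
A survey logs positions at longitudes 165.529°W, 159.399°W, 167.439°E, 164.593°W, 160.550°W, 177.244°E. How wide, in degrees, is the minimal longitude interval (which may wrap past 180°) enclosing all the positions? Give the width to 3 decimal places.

33.162°

Sort the longitudes: -165.529°, -164.593°, -160.550°, -159.399°, +167.439°, +177.244°.
Eastward gaps between consecutive values (wrapping around): 0.936°, 4.043°, 1.151°, 326.838°, 9.805°, 17.227°.
Largest gap = 326.838° ⇒ minimal covering band is its complement: 360° − 326.838° = 33.162°.
Band runs from +167.439° eastward to -159.399°, crossing the antimeridian.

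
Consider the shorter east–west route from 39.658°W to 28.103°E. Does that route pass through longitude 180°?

No

Signed shortest Δλ = ((28.103 − -39.658 + 180) mod 360) − 180 = 67.761°.
Going east by 67.761° from -39.658° reaches +28.103° without touching 180°.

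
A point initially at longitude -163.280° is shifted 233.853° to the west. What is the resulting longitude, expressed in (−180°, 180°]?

-37.133°

Start at -163.280°; shift −233.853° → -397.133°.
-397.133° lies outside (−180°, 180°]; add 360° → -37.133°.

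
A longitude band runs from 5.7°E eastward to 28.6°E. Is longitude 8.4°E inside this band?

Band width going east from +5.7° to +28.6°: ((28.6 − 5.7) mod 360) = 22.9°.
Offset of +8.4° east of the west edge: ((8.4 − 5.7) mod 360) = 2.7°.
2.7° ≤ 22.9° ⇒ inside.

Yes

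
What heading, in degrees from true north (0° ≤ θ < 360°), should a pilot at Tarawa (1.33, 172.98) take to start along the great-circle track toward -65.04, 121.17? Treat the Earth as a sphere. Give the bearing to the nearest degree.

200°

Δλ = 121.17 − 172.98 = -51.81°.
θ = atan2( sin Δλ · cos φ₂ , cos φ₁ · sin φ₂ − sin φ₁ · cos φ₂ · cos Δλ )
  = atan2(-0.33167, -0.91241) = -160.024° → normalised to [0°, 360°): 199.976°.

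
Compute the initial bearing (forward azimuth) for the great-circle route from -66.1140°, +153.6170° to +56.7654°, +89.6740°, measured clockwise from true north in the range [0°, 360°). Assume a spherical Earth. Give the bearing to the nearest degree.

Δλ = 89.6740 − 153.6170 = -63.9430°.
θ = atan2( sin Δλ · cos φ₂ , cos φ₁ · sin φ₂ − sin φ₁ · cos φ₂ · cos Δλ )
  = atan2(-0.49236, 0.55882) = -41.383° → normalised to [0°, 360°): 318.617°.

319°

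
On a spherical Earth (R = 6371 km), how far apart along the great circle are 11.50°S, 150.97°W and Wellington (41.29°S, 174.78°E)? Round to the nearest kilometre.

4698 km

Δλ = 174.78 − -150.97 = 325.75°; wrapped into (−180°, 180°]: -34.25°.
Δφ = -41.29 − -11.50 = -29.79°.
a = sin²(Δφ/2) + cos φ₁ · cos φ₂ · sin²(Δλ/2) = 0.129914.
c = 2·atan2(√a, √(1−a)) = 0.73747 rad → d = 6371·c ≈ 4698.43 km.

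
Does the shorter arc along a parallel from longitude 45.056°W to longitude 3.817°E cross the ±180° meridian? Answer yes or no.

No

Signed shortest Δλ = ((3.817 − -45.056 + 180) mod 360) − 180 = 48.873°.
Going east by 48.873° from -45.056° reaches +3.817° without touching 180°.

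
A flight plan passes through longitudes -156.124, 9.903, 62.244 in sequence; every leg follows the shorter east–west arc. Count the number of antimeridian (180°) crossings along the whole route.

0

Leg 1: -156.124° → +9.903°, shortest Δλ = 166.027° (east) — does not cross 180°.
Leg 2: +9.903° → +62.244°, shortest Δλ = 52.341° (east) — does not cross 180°.
Total crossings: 0.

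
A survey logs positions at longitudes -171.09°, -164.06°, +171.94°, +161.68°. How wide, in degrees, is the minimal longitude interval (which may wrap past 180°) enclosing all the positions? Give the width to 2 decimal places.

34.26°

Sort the longitudes: -171.09°, -164.06°, +161.68°, +171.94°.
Eastward gaps between consecutive values (wrapping around): 7.03°, 325.74°, 10.26°, 16.97°.
Largest gap = 325.74° ⇒ minimal covering band is its complement: 360° − 325.74° = 34.26°.
Band runs from +161.68° eastward to -164.06°, crossing the antimeridian.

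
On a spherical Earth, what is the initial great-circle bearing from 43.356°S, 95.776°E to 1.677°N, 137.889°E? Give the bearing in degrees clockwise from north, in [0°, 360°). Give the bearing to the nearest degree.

52°

Δλ = 137.889 − 95.776 = 42.113°.
θ = atan2( sin Δλ · cos φ₂ , cos φ₁ · sin φ₂ − sin φ₁ · cos φ₂ · cos Δλ )
  = atan2(0.67031, 0.53034) = 51.649° → normalised to [0°, 360°): 51.649°.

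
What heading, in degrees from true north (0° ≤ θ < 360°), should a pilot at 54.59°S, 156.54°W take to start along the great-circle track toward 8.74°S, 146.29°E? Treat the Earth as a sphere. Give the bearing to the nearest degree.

293°

Δλ = 146.29 − -156.54 = 302.83°; wrapped into (−180°, 180°]: -57.17°.
θ = atan2( sin Δλ · cos φ₂ , cos φ₁ · sin φ₂ − sin φ₁ · cos φ₂ · cos Δλ )
  = atan2(-0.83053, 0.34869) = -67.225° → normalised to [0°, 360°): 292.775°.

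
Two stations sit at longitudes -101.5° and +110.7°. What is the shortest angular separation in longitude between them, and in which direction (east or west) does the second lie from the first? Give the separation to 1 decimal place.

Raw difference: 110.7 − -101.5 = 212.2°.
Normalise into (−180°, 180°]: 212.2° − 360° = -147.8°.
Negative ⇒ the second point lies to the west; separation 147.8°.

147.8° west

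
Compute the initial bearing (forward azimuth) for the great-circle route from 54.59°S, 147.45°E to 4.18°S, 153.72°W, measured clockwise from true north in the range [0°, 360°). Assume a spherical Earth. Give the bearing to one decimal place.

66.1°

Δλ = -153.72 − 147.45 = -301.17°; wrapped into (−180°, 180°]: 58.83°.
θ = atan2( sin Δλ · cos φ₂ , cos φ₁ · sin φ₂ − sin φ₁ · cos φ₂ · cos Δλ )
  = atan2(0.85336, 0.37848) = 66.082° → normalised to [0°, 360°): 66.082°.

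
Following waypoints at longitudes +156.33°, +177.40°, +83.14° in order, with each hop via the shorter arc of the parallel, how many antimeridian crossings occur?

0

Leg 1: +156.33° → +177.40°, shortest Δλ = 21.07° (east) — does not cross 180°.
Leg 2: +177.40° → +83.14°, shortest Δλ = -94.26° (west) — does not cross 180°.
Total crossings: 0.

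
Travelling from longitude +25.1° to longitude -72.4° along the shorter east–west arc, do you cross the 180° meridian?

Signed shortest Δλ = ((-72.4 − 25.1 + 180) mod 360) − 180 = -97.5°.
Going west by 97.5° from +25.1° reaches -72.4° without touching 180°.

No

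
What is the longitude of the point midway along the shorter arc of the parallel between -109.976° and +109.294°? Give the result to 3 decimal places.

+179.659°

Signed shortest Δλ from -109.976° to +109.294° is -140.730°.
Midpoint longitude = -109.976° + (-140.730°)/2 = -109.976° − 70.365° = -180.341°.
Normalise into (−180°, 180°]: +179.659°.
(The naïve average (-109.976 + +109.294)/2 = -0.341° is on the wrong side of the globe.)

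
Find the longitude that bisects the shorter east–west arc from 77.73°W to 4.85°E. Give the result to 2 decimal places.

Signed shortest Δλ from -77.73° to +4.85° is +82.58°.
Midpoint longitude = -77.73° + (+82.58°)/2 = -77.73° + 41.29° = -36.44°.

36.44°W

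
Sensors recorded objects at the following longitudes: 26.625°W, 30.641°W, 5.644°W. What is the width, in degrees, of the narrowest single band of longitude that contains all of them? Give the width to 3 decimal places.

24.997°

Sort the longitudes: -30.641°, -26.625°, -5.644°.
Eastward gaps between consecutive values (wrapping around): 4.016°, 20.981°, 335.003°.
Largest gap = 335.003° ⇒ minimal covering band is its complement: 360° − 335.003° = 24.997°.
Band runs from -30.641° eastward to -5.644°.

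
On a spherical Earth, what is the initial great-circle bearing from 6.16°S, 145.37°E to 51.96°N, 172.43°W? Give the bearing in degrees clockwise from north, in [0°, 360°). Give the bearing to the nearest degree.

26°

Δλ = -172.43 − 145.37 = -317.80°; wrapped into (−180°, 180°]: 42.20°.
θ = atan2( sin Δλ · cos φ₂ , cos φ₁ · sin φ₂ − sin φ₁ · cos φ₂ · cos Δλ )
  = atan2(0.41392, 0.83202) = 26.450° → normalised to [0°, 360°): 26.450°.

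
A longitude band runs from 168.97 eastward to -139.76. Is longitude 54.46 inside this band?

No

Band width going east from +168.97° to -139.76°: ((-139.76 − 168.97) mod 360) = 51.27°.
Offset of +54.46° east of the west edge: ((54.46 − 168.97) mod 360) = 245.49°.
245.49° > 51.27° ⇒ outside.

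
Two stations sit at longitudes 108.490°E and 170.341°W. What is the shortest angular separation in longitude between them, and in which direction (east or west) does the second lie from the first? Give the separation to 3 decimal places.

81.169° east

Raw difference: -170.341 − 108.490 = -278.831°.
Normalise into (−180°, 180°]: -278.831° + 360° = 81.169°.
Positive ⇒ the second point lies to the east; separation 81.169°.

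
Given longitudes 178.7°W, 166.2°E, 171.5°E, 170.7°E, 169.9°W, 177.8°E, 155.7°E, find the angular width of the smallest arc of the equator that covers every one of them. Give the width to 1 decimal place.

Sort the longitudes: -178.7°, -169.9°, +155.7°, +166.2°, +170.7°, +171.5°, +177.8°.
Eastward gaps between consecutive values (wrapping around): 8.8°, 325.6°, 10.5°, 4.5°, 0.8°, 6.3°, 3.5°.
Largest gap = 325.6° ⇒ minimal covering band is its complement: 360° − 325.6° = 34.4°.
Band runs from +155.7° eastward to -169.9°, crossing the antimeridian.

34.4°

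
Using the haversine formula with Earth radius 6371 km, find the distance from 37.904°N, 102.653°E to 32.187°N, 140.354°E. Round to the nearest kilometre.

Δλ = 140.354 − 102.653 = 37.701°.
Δφ = 32.187 − 37.904 = -5.717°.
a = sin²(Δφ/2) + cos φ₁ · cos φ₂ · sin²(Δλ/2) = 0.072199.
c = 2·atan2(√a, √(1−a)) = 0.54408 rad → d = 6371·c ≈ 3466.35 km.

3466 km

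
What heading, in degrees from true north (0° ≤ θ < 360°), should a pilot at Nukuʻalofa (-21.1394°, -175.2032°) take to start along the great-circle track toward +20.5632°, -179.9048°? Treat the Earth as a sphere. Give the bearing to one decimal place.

353.4°

Δλ = -179.9048 − -175.2032 = -4.7016°.
θ = atan2( sin Δλ · cos φ₂ , cos φ₁ · sin φ₂ − sin φ₁ · cos φ₂ · cos Δλ )
  = atan2(-0.07674, 0.66413) = -6.592° → normalised to [0°, 360°): 353.408°.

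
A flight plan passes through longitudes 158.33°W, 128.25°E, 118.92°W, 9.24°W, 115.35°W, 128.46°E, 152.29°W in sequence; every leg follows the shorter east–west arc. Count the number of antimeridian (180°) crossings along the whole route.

Leg 1: -158.33° → +128.25°, shortest Δλ = -73.42° (west) — crosses 180°.
Leg 2: +128.25° → -118.92°, shortest Δλ = 112.83° (east) — crosses 180°.
Leg 3: -118.92° → -9.24°, shortest Δλ = 109.68° (east) — does not cross 180°.
Leg 4: -9.24° → -115.35°, shortest Δλ = -106.11° (west) — does not cross 180°.
Leg 5: -115.35° → +128.46°, shortest Δλ = -116.19° (west) — crosses 180°.
Leg 6: +128.46° → -152.29°, shortest Δλ = 79.25° (east) — crosses 180°.
Total crossings: 4.

4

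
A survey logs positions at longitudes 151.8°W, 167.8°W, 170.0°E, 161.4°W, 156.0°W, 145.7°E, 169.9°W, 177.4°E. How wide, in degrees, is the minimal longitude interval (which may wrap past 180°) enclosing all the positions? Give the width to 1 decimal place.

62.5°

Sort the longitudes: -169.9°, -167.8°, -161.4°, -156.0°, -151.8°, +145.7°, +170.0°, +177.4°.
Eastward gaps between consecutive values (wrapping around): 2.1°, 6.4°, 5.4°, 4.2°, 297.5°, 24.3°, 7.4°, 12.7°.
Largest gap = 297.5° ⇒ minimal covering band is its complement: 360° − 297.5° = 62.5°.
Band runs from +145.7° eastward to -151.8°, crossing the antimeridian.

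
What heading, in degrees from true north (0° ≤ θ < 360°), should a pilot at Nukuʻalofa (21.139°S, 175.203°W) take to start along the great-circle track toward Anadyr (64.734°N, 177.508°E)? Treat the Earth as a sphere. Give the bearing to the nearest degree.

357°

Δλ = 177.508 − -175.203 = 352.711°; wrapped into (−180°, 180°]: -7.289°.
θ = atan2( sin Δλ · cos φ₂ , cos φ₁ · sin φ₂ − sin φ₁ · cos φ₂ · cos Δλ )
  = atan2(-0.05415, 0.99616) = -3.112° → normalised to [0°, 360°): 356.888°.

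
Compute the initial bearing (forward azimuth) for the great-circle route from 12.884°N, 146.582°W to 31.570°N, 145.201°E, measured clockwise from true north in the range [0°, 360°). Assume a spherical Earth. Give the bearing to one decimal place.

299.1°

Δλ = 145.201 − -146.582 = 291.783°; wrapped into (−180°, 180°]: -68.217°.
θ = atan2( sin Δλ · cos φ₂ , cos φ₁ · sin φ₂ − sin φ₁ · cos φ₂ · cos Δλ )
  = atan2(-0.79116, 0.43986) = -60.927° → normalised to [0°, 360°): 299.073°.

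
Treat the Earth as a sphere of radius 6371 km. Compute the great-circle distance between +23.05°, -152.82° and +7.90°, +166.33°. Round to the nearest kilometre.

4669 km

Δλ = 166.33 − -152.82 = 319.15°; wrapped into (−180°, 180°]: -40.85°.
Δφ = 7.90 − 23.05 = -15.15°.
a = sin²(Δφ/2) + cos φ₁ · cos φ₂ · sin²(Δλ/2) = 0.128379.
c = 2·atan2(√a, √(1−a)) = 0.73289 rad → d = 6371·c ≈ 4669.25 km.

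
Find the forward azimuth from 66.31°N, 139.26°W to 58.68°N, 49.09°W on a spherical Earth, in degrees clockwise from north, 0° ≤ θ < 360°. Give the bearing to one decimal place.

Δλ = -49.09 − -139.26 = 90.17°.
θ = atan2( sin Δλ · cos φ₂ , cos φ₁ · sin φ₂ − sin φ₁ · cos φ₂ · cos Δλ )
  = atan2(0.51982, 0.34465) = 56.455° → normalised to [0°, 360°): 56.455°.

56.5°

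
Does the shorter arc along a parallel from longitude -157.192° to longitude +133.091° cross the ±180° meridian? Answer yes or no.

Naïve |133.091 − -157.192| = 290.283° > 180°, so the shorter arc goes the other way round — across 180°.
Signed shortest Δλ = ((133.091 − -157.192 + 180) mod 360) − 180 = -69.717°.
Going west by 69.717° from -157.192° passes through 180° before reaching +133.091°.

Yes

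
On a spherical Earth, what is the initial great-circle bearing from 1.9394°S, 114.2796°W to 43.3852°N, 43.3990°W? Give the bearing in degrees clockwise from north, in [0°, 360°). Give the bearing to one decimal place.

Δλ = -43.3990 − -114.2796 = 70.8806°.
θ = atan2( sin Δλ · cos φ₂ , cos φ₁ · sin φ₂ − sin φ₁ · cos φ₂ · cos Δλ )
  = atan2(0.68666, 0.69456) = 44.672° → normalised to [0°, 360°): 44.672°.

44.7°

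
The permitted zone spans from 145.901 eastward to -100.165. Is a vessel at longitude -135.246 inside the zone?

Band width going east from +145.901° to -100.165°: ((-100.165 − 145.901) mod 360) = 113.934°.
Offset of -135.246° east of the west edge: ((-135.246 − 145.901) mod 360) = 78.853°.
78.853° ≤ 113.934° ⇒ inside.

Yes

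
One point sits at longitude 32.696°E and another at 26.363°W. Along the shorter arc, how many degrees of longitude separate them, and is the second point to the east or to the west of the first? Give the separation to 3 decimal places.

59.059° west

Raw difference: -26.363 − 32.696 = -59.059°.
Normalise into (−180°, 180°]: -59.059° stays -59.059°.
Negative ⇒ the second point lies to the west; separation 59.059°.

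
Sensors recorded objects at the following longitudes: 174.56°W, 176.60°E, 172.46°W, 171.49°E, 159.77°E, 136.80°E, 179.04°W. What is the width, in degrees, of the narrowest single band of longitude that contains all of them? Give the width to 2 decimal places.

50.74°

Sort the longitudes: -179.04°, -174.56°, -172.46°, +136.80°, +159.77°, +171.49°, +176.60°.
Eastward gaps between consecutive values (wrapping around): 4.48°, 2.10°, 309.26°, 22.97°, 11.72°, 5.11°, 4.36°.
Largest gap = 309.26° ⇒ minimal covering band is its complement: 360° − 309.26° = 50.74°.
Band runs from +136.80° eastward to -172.46°, crossing the antimeridian.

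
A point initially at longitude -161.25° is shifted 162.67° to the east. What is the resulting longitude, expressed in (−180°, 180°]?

Start at -161.25°; shift +162.67° → +1.42°.
+1.42° already lies in (−180°, 180°].

+1.42°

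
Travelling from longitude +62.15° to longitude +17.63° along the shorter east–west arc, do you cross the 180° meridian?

No

Signed shortest Δλ = ((17.63 − 62.15 + 180) mod 360) − 180 = -44.52°.
Going west by 44.52° from +62.15° reaches +17.63° without touching 180°.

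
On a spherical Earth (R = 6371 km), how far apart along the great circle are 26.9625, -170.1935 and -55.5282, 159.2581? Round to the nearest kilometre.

Δλ = 159.2581 − -170.1935 = 329.4516°; wrapped into (−180°, 180°]: -30.5484°.
Δφ = -55.5282 − 26.9625 = -82.4907°.
a = sin²(Δφ/2) + cos φ₁ · cos φ₂ · sin²(Δλ/2) = 0.469667.
c = 2·atan2(√a, √(1−a)) = 1.51009 rad → d = 6371·c ≈ 9620.81 km.

9621 km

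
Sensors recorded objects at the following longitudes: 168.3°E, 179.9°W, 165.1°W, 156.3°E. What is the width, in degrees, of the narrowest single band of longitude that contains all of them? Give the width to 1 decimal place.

38.6°

Sort the longitudes: -179.9°, -165.1°, +156.3°, +168.3°.
Eastward gaps between consecutive values (wrapping around): 14.8°, 321.4°, 12.0°, 11.8°.
Largest gap = 321.4° ⇒ minimal covering band is its complement: 360° − 321.4° = 38.6°.
Band runs from +156.3° eastward to -165.1°, crossing the antimeridian.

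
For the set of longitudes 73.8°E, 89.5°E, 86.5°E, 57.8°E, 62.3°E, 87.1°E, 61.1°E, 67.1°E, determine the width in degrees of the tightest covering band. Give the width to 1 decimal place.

Sort the longitudes: +57.8°, +61.1°, +62.3°, +67.1°, +73.8°, +86.5°, +87.1°, +89.5°.
Eastward gaps between consecutive values (wrapping around): 3.3°, 1.2°, 4.8°, 6.7°, 12.7°, 0.6°, 2.4°, 328.3°.
Largest gap = 328.3° ⇒ minimal covering band is its complement: 360° − 328.3° = 31.7°.
Band runs from +57.8° eastward to +89.5°.

31.7°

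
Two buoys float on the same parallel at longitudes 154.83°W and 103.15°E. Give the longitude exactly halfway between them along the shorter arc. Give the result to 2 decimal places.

Signed shortest Δλ from -154.83° to +103.15° is -102.02°.
Midpoint longitude = -154.83° + (-102.02°)/2 = -154.83° − 51.01° = -205.84°.
Normalise into (−180°, 180°]: +154.16°.
(The naïve average (-154.83 + +103.15)/2 = -25.84° is on the wrong side of the globe.)

154.16°E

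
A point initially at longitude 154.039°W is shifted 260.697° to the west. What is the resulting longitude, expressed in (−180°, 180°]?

Start at -154.039°; shift −260.697° → -414.736°.
-414.736° lies outside (−180°, 180°]; add 360° → -54.736°.

54.736°W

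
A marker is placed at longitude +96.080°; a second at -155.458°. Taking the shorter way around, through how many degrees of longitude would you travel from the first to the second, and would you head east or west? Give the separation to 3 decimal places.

108.462° east

Raw difference: -155.458 − 96.080 = -251.538°.
Normalise into (−180°, 180°]: -251.538° + 360° = 108.462°.
Positive ⇒ the second point lies to the east; separation 108.462°.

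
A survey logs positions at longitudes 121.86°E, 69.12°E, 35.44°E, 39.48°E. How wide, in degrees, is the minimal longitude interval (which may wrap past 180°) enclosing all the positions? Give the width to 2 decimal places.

Sort the longitudes: +35.44°, +39.48°, +69.12°, +121.86°.
Eastward gaps between consecutive values (wrapping around): 4.04°, 29.64°, 52.74°, 273.58°.
Largest gap = 273.58° ⇒ minimal covering band is its complement: 360° − 273.58° = 86.42°.
Band runs from +35.44° eastward to +121.86°.

86.42°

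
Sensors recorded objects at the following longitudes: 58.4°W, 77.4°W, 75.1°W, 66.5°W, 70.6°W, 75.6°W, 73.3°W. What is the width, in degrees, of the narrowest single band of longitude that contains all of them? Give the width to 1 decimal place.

19.0°

Sort the longitudes: -77.4°, -75.6°, -75.1°, -73.3°, -70.6°, -66.5°, -58.4°.
Eastward gaps between consecutive values (wrapping around): 1.8°, 0.5°, 1.8°, 2.7°, 4.1°, 8.1°, 341.0°.
Largest gap = 341.0° ⇒ minimal covering band is its complement: 360° − 341.0° = 19.0°.
Band runs from -77.4° eastward to -58.4°.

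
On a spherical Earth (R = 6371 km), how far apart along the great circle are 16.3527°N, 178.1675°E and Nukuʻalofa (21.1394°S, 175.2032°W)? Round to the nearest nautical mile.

Δλ = -175.2032 − 178.1675 = -353.3707°; wrapped into (−180°, 180°]: 6.6293°.
Δφ = -21.1394 − 16.3527 = -37.4921°.
a = sin²(Δφ/2) + cos φ₁ · cos φ₂ · sin²(Δλ/2) = 0.106273.
c = 2·atan2(√a, √(1−a)) = 0.66413 rad → d = 6371·c ≈ 4231.17 km ≈ 2284.65 nmi.

2285 nmi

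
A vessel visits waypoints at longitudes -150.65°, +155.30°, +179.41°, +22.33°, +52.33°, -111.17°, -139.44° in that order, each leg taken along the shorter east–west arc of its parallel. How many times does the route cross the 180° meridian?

Leg 1: -150.65° → +155.30°, shortest Δλ = -54.05° (west) — crosses 180°.
Leg 2: +155.30° → +179.41°, shortest Δλ = 24.11° (east) — does not cross 180°.
Leg 3: +179.41° → +22.33°, shortest Δλ = -157.08° (west) — does not cross 180°.
Leg 4: +22.33° → +52.33°, shortest Δλ = 30.0° (east) — does not cross 180°.
Leg 5: +52.33° → -111.17°, shortest Δλ = -163.5° (west) — does not cross 180°.
Leg 6: -111.17° → -139.44°, shortest Δλ = -28.27° (west) — does not cross 180°.
Total crossings: 1.

1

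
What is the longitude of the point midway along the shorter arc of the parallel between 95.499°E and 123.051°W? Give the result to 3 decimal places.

166.224°E

Signed shortest Δλ from +95.499° to -123.051° is +141.450°.
Midpoint longitude = +95.499° + (+141.450°)/2 = +95.499° + 70.725° = +166.224°.
(The naïve average (+95.499 + -123.051)/2 = -13.776° is on the wrong side of the globe.)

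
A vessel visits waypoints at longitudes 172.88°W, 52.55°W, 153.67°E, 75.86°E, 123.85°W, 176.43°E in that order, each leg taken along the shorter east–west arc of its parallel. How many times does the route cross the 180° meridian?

Leg 1: -172.88° → -52.55°, shortest Δλ = 120.33° (east) — does not cross 180°.
Leg 2: -52.55° → +153.67°, shortest Δλ = -153.78° (west) — crosses 180°.
Leg 3: +153.67° → +75.86°, shortest Δλ = -77.81° (west) — does not cross 180°.
Leg 4: +75.86° → -123.85°, shortest Δλ = 160.29° (east) — crosses 180°.
Leg 5: -123.85° → +176.43°, shortest Δλ = -59.72° (west) — crosses 180°.
Total crossings: 3.

3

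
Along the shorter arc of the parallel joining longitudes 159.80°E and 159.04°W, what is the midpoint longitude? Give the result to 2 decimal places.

179.62°W

Signed shortest Δλ from +159.80° to -159.04° is +41.16°.
Midpoint longitude = +159.80° + (+41.16°)/2 = +159.80° + 20.58° = +180.38°.
Normalise into (−180°, 180°]: -179.62°.
(The naïve average (+159.80 + -159.04)/2 = 0.38° is on the wrong side of the globe.)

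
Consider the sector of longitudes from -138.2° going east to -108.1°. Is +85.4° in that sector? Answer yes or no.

Band width going east from -138.2° to -108.1°: ((-108.1 − -138.2) mod 360) = 30.1°.
Offset of +85.4° east of the west edge: ((85.4 − -138.2) mod 360) = 223.6°.
223.6° > 30.1° ⇒ outside.

No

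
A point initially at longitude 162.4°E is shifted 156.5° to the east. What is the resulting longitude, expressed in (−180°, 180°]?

Start at +162.4°; shift +156.5° → +318.9°.
+318.9° lies outside (−180°, 180°]; subtract 360° → -41.1°.

41.1°W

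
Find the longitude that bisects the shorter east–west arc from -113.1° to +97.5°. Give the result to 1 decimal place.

+172.2°

Signed shortest Δλ from -113.1° to +97.5° is -149.4°.
Midpoint longitude = -113.1° + (-149.4°)/2 = -113.1° − 74.7° = -187.8°.
Normalise into (−180°, 180°]: +172.2°.
(The naïve average (-113.1 + +97.5)/2 = -7.8° is on the wrong side of the globe.)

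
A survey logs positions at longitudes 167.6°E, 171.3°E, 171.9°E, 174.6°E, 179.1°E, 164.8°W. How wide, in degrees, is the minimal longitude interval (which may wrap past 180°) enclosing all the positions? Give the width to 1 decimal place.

27.6°

Sort the longitudes: -164.8°, +167.6°, +171.3°, +171.9°, +174.6°, +179.1°.
Eastward gaps between consecutive values (wrapping around): 332.4°, 3.7°, 0.6°, 2.7°, 4.5°, 16.1°.
Largest gap = 332.4° ⇒ minimal covering band is its complement: 360° − 332.4° = 27.6°.
Band runs from +167.6° eastward to -164.8°, crossing the antimeridian.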